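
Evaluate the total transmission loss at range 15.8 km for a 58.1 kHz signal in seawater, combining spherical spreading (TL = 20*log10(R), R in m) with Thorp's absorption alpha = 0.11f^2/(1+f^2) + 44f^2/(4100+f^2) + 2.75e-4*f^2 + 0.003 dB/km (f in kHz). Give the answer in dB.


414.34 dB


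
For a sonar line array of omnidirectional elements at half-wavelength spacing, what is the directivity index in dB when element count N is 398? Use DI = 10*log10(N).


DI = 10*log10(398) = 26.0

26.0 dB


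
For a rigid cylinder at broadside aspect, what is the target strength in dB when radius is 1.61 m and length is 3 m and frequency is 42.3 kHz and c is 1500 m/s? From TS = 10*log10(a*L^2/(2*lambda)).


lambda = 1500/42300 = 0.03546 m
TS = 10*log10(1.61*3^2/(2*0.03546)) = 23.1

23.1 dB


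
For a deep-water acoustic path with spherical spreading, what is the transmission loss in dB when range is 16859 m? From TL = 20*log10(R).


TL = 20*log10(16859) = 84.54

84.54 dB


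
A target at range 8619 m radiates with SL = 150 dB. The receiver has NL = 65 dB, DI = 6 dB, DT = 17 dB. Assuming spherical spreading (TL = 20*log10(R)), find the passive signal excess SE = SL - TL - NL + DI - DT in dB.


-4.71 dB


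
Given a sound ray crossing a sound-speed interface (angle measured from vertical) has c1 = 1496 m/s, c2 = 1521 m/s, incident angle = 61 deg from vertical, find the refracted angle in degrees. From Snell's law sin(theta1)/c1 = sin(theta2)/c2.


sin(theta2) = (c2/c1)*sin(theta1) = (1521/1496)*sin(61 deg) = 0.88924
theta2 = arcsin(0.88924) = 62.78

62.78 deg


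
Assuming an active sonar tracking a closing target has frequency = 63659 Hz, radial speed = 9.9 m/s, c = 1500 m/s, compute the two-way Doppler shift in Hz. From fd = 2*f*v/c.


fd = 2*f*v/c = 2 * 63659 * 9.9 / 1500 = 840.3

840.3 Hz


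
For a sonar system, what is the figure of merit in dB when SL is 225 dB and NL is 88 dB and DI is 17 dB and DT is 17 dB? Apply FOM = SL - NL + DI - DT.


137 dB


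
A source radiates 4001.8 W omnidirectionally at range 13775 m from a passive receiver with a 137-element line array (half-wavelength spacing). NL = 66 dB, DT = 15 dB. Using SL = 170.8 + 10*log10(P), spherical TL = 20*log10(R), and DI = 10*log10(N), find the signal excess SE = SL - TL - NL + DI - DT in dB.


64.41 dB


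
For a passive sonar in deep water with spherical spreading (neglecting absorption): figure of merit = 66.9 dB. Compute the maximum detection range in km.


2.21 km


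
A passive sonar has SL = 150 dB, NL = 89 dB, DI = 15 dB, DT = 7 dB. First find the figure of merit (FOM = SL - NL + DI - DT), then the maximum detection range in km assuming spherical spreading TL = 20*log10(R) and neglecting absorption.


Step 1: FOM = SL - NL + DI - DT = 150 - 89 + 15 - 7 = 69 dB
Step 2: at max range FOM = TL = 20*log10(R), so R = 10^(69/20) = 2818.38 m = 2.82 km

2.82 km


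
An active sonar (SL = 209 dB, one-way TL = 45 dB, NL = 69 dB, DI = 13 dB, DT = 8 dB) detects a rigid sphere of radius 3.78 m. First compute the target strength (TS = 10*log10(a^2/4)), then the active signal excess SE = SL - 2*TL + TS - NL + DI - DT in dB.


Step 1: TS = 10*log10(3.78^2/4) = 5.53 dB
Step 2: SE = SL - 2*TL + TS - NL + DI - DT = 209 - 2*45 + (5.53) - 69 + 13 - 8 = 60.53

60.53 dB


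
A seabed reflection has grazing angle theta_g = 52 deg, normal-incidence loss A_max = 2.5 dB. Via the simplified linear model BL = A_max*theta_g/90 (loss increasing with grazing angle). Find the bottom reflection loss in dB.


BL = A_max * theta_g / 90 = 2.5 * 52 / 90 = 1.44

1.44 dB


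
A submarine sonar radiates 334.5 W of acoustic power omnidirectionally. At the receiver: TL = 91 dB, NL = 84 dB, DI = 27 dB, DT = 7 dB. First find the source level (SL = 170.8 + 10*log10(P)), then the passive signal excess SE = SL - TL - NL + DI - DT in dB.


Step 1: SL = 170.8 + 10*log10(334.5) = 196.04 dB
Step 2: SE = SL - TL - NL + DI - DT = 196.04 - 91 - 84 + 27 - 7 = 41.04

41.04 dB


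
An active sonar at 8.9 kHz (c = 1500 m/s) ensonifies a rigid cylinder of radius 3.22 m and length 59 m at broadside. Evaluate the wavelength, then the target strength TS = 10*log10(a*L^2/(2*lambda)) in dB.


Step 1: lambda = c/f = 1500/8900 = 0.16854 m
Step 2: TS = 10*log10(a*L^2/(2*lambda)) = 10*log10(3.22*59^2/(2*0.16854)) = 45.22

45.22 dB


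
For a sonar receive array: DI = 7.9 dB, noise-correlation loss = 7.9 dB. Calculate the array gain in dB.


AG = DI - L_corr = 7.9 - 7.9 = 0.0

0.0 dB


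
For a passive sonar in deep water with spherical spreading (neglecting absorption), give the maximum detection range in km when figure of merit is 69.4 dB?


At max range FOM = TL, so 20*log10(R) = 69.4
R = 10^(69.4/20) = 2951.21 m = 2.95 km

2.95 km


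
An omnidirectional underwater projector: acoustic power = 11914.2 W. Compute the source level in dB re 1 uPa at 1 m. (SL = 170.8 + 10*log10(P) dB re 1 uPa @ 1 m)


SL = 170.8 + 10*log10(11914.2) = 170.8 + 40.76 = 211.56

211.56 dB


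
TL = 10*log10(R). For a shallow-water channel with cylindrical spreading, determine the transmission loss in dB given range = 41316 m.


TL = 10*log10(41316) = 46.16

46.16 dB


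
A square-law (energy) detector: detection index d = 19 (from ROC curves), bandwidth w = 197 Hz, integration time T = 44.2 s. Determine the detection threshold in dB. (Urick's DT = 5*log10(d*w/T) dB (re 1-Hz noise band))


9.64 dB


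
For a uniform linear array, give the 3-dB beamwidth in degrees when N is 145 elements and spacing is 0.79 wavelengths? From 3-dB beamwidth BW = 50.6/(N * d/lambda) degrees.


BW = 50.6 / (145 * 0.79) = 50.6 / 114.55 = 0.44

0.44 deg


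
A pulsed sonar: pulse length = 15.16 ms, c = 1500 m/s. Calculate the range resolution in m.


dR = c*tau/2 = 1500 * 15.16e-3 / 2 = 11.37

11.37 m


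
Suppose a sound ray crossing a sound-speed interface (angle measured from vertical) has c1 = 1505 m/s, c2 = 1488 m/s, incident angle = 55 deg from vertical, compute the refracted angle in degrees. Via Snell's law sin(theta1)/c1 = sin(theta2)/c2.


54.09 deg


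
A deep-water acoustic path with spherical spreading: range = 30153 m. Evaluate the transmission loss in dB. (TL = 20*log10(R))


TL = 20*log10(30153) = 89.59

89.59 dB


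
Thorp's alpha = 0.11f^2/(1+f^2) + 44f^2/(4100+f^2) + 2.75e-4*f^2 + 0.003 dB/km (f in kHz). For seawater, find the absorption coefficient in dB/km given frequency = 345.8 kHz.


75.538 dB/km


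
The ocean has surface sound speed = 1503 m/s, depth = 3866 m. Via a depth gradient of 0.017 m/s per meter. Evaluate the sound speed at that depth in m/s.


1568.722 m/s


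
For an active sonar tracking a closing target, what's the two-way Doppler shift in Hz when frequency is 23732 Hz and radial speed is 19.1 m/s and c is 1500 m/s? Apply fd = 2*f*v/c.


604.37 Hz


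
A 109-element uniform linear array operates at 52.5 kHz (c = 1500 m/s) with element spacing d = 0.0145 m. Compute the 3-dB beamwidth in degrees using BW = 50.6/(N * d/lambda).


0.91 deg


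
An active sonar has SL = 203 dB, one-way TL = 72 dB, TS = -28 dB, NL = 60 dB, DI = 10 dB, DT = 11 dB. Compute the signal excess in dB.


-30 dB


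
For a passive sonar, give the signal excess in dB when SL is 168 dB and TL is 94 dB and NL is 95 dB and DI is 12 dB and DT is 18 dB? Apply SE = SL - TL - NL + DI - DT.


SE = SL - TL - NL + DI - DT = 168 - 94 - 95 + 12 - 18 = -27

-27 dB


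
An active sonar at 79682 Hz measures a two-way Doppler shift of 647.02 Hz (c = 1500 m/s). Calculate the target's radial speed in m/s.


From fd = 2*f*v/c, v = c*fd/(2*f) = 1500 * 647.02 / (2*79682) = 6.09

6.09 m/s


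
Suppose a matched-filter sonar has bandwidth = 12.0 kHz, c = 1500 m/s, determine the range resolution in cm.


6.25 cm


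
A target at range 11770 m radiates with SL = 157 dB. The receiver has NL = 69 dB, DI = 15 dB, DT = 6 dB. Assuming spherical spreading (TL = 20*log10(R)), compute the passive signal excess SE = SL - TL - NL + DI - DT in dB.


Step 1: TL = 20*log10(11770) = 81.42 dB
Step 2: SE = 157 - 81.42 - 69 + 15 - 6 = 15.58

15.58 dB


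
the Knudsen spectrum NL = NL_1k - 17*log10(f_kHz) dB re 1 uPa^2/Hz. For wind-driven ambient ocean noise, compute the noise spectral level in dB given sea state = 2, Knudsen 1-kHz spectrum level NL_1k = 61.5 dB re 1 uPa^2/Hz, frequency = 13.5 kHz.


NL = NL_1k - 17*log10(f_kHz) = 61.5 - 17*log10(13.5) = 61.5 - (19.22) = 42.28

42.28 dB


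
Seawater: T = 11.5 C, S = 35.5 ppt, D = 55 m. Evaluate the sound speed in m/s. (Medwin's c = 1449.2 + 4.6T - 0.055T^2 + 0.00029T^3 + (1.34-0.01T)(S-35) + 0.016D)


c = 1449.2 + 4.6*11.5 - 0.055*11.5^2 + 0.00029*11.5^3 + (1.34 - 0.01*11.5)*(35.5 - 35) + 0.016*55 = 1496.76

1496.76 m/s


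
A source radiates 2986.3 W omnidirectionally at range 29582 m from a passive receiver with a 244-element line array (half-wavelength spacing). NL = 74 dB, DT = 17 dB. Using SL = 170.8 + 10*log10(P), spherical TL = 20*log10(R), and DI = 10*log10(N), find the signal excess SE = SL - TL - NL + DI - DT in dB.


Step 1: SL = 170.8 + 10*log10(2986.3) = 205.55 dB
Step 2: TL = 20*log10(29582) = 89.42 dB
Step 3: DI = 10*log10(244) = 23.87 dB
Step 4: SE = SL - TL - NL + DI - DT = 205.55 - 89.42 - 74 + 23.87 - 17 = 49.0

49.0 dB


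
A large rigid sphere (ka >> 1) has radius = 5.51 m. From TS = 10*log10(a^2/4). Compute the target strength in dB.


TS = 10*log10(5.51^2 / 4) = 10*log10(7.590025) = 8.8

8.8 dB


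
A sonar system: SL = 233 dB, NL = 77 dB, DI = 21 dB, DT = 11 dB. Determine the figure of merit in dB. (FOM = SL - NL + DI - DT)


FOM = SL - NL + DI - DT = 233 - 77 + 21 - 11 = 166

166 dB


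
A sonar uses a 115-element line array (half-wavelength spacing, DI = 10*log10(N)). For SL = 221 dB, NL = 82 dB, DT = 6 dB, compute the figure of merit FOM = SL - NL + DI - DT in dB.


153.61 dB


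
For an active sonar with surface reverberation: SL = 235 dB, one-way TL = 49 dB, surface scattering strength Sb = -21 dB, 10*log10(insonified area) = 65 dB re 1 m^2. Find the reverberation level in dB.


RL = SL - 2*TL + Sb + 10*log10(A) = 235 - 2*49 + (-21) + 65 = 181

181 dB


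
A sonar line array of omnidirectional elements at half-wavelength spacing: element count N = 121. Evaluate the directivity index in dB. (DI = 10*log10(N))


DI = 10*log10(121) = 20.83

20.83 dB


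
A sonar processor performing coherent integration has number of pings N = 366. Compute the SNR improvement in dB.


25.63 dB


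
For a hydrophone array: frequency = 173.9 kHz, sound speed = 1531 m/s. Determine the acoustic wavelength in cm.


lambda = c/f = 1531 / 173900 = 0.0088 m = 0.88 cm

0.88 cm


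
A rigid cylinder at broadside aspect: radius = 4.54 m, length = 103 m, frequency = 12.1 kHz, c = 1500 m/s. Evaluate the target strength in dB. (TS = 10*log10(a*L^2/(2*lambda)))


lambda = 1500/12100 = 0.12397 m
TS = 10*log10(4.54*103^2/(2*0.12397)) = 52.88

52.88 dB


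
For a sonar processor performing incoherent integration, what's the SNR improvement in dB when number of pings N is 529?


Gain = 5*log10(529) = 13.62

13.62 dB


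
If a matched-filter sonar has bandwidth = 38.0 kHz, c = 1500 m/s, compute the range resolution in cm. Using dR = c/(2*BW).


1.97 cm


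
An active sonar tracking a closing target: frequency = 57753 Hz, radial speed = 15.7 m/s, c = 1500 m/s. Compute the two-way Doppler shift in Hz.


fd = 2*f*v/c = 2 * 57753 * 15.7 / 1500 = 1208.96

1208.96 Hz


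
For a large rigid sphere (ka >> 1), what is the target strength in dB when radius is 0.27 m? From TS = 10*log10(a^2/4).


TS = 10*log10(0.27^2 / 4) = 10*log10(0.018225) = -17.39

-17.39 dB


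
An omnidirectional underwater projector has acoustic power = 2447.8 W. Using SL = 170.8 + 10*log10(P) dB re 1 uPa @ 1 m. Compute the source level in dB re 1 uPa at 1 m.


204.69 dB


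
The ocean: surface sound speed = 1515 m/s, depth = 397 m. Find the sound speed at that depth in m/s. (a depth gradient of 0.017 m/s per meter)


1521.749 m/s


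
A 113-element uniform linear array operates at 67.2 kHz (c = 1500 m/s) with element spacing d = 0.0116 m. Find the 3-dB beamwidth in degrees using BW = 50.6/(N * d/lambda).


0.86 deg


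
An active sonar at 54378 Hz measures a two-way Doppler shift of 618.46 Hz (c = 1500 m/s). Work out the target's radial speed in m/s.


From fd = 2*f*v/c, v = c*fd/(2*f) = 1500 * 618.46 / (2*54378) = 8.53

8.53 m/s


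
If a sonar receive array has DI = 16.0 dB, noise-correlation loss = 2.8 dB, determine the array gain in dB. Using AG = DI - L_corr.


AG = DI - L_corr = 16.0 - 2.8 = 13.2

13.2 dB


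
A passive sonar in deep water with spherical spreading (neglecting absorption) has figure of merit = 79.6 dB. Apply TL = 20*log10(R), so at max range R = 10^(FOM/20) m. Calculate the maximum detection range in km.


9.55 km


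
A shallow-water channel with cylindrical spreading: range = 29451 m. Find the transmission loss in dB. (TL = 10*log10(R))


TL = 10*log10(29451) = 44.69

44.69 dB


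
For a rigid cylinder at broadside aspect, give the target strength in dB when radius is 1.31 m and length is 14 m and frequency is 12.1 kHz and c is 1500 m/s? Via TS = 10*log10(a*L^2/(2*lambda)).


lambda = 1500/12100 = 0.12397 m
TS = 10*log10(1.31*14^2/(2*0.12397)) = 30.15

30.15 dB


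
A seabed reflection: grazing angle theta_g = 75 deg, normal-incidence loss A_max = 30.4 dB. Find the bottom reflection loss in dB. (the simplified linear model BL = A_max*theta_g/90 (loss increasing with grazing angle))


BL = A_max * theta_g / 90 = 30.4 * 75 / 90 = 25.33

25.33 dB


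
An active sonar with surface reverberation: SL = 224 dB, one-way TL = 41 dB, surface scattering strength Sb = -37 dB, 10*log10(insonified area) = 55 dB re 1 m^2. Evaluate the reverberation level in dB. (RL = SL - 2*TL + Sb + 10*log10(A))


RL = SL - 2*TL + Sb + 10*log10(A) = 224 - 2*41 + (-37) + 55 = 160

160 dB


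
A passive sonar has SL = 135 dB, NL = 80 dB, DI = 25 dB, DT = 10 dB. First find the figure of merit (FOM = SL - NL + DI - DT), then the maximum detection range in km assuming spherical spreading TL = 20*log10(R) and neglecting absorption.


Step 1: FOM = SL - NL + DI - DT = 135 - 80 + 25 - 10 = 70 dB
Step 2: at max range FOM = TL = 20*log10(R), so R = 10^(70/20) = 3162.28 m = 3.16 km

3.16 km


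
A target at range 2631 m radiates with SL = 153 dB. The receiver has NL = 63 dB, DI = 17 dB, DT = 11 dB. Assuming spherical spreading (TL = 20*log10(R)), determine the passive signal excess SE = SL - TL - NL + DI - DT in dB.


Step 1: TL = 20*log10(2631) = 68.4 dB
Step 2: SE = 153 - 68.4 - 63 + 17 - 11 = 27.6

27.6 dB


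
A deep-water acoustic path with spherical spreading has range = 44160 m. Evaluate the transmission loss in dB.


TL = 20*log10(44160) = 92.9

92.9 dB


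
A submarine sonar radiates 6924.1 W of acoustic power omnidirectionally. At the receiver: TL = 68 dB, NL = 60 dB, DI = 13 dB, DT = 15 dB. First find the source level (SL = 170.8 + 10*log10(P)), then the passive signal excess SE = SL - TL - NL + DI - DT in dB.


Step 1: SL = 170.8 + 10*log10(6924.1) = 209.2 dB
Step 2: SE = SL - TL - NL + DI - DT = 209.2 - 68 - 60 + 13 - 15 = 79.2

79.2 dB


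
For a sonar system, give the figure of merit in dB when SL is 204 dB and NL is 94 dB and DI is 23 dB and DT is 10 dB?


123 dB


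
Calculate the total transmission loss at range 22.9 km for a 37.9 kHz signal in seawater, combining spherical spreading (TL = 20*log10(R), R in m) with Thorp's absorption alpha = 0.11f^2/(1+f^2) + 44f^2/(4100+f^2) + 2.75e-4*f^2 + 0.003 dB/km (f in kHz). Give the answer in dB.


360.25 dB


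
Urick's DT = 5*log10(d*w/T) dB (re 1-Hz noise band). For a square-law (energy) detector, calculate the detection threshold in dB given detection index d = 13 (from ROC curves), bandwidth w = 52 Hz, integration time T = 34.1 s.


DT = 5*log10(d*w/T) = 5*log10(13 * 52 / 34.1) = 5*log10(19.82) = 6.49

6.49 dB


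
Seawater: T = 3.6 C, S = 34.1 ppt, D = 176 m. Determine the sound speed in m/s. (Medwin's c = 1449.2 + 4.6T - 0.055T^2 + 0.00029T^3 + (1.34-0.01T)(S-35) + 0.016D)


c = 1449.2 + 4.6*3.6 - 0.055*3.6^2 + 0.00029*3.6^3 + (1.34 - 0.01*3.6)*(34.1 - 35) + 0.016*176 = 1466.7

1466.7 m/s


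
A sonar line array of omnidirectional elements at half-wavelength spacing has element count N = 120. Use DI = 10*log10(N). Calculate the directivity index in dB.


DI = 10*log10(120) = 20.79

20.79 dB


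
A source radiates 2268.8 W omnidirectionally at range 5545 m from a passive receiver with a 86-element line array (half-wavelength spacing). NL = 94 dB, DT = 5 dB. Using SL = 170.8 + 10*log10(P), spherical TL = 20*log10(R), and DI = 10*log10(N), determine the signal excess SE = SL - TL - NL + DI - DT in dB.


Step 1: SL = 170.8 + 10*log10(2268.8) = 204.36 dB
Step 2: TL = 20*log10(5545) = 74.88 dB
Step 3: DI = 10*log10(86) = 19.34 dB
Step 4: SE = SL - TL - NL + DI - DT = 204.36 - 74.88 - 94 + 19.34 - 5 = 49.82

49.82 dB


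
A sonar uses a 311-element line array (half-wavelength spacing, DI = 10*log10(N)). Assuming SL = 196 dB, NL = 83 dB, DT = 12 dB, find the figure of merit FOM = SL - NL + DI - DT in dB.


Step 1: DI = 10*log10(311) = 24.93 dB
Step 2: FOM = SL - NL + DI - DT = 196 - 83 + 24.93 - 12 = 125.93

125.93 dB


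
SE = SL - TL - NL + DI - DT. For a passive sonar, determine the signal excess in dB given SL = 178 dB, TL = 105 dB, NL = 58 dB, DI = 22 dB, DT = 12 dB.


SE = SL - TL - NL + DI - DT = 178 - 105 - 58 + 22 - 12 = 25

25 dB


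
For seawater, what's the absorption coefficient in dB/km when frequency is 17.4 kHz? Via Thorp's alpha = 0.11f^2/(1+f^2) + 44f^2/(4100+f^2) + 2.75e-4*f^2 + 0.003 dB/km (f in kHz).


f^2 = 302.76
alpha = 0.11*302.76/(1+302.76) + 44*302.76/(4100+302.76) + 2.75e-4*302.76 + 0.003 = 3.222

3.222 dB/km


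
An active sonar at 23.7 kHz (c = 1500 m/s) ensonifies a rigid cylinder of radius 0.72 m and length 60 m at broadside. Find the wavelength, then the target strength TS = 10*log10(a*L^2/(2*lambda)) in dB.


Step 1: lambda = c/f = 1500/23700 = 0.06329 m
Step 2: TS = 10*log10(a*L^2/(2*lambda)) = 10*log10(0.72*60^2/(2*0.06329)) = 43.11

43.11 dB


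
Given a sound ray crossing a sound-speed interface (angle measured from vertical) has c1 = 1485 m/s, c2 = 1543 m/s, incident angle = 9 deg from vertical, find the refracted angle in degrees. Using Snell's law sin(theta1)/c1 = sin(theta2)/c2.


9.35 deg


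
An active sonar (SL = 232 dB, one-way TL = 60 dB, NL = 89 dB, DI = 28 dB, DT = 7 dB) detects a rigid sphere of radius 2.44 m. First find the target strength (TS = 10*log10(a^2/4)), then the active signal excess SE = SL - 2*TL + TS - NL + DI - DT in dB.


Step 1: TS = 10*log10(2.44^2/4) = 1.73 dB
Step 2: SE = SL - 2*TL + TS - NL + DI - DT = 232 - 2*60 + (1.73) - 89 + 28 - 7 = 45.73

45.73 dB


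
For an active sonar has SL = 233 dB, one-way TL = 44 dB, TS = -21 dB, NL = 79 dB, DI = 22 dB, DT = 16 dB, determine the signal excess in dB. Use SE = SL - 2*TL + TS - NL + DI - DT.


SE = SL - 2*TL + TS - NL + DI - DT = 233 - 2*44 + (-21) - 79 + 22 - 16 = 51

51 dB


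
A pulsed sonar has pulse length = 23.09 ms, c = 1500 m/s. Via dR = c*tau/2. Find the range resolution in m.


dR = c*tau/2 = 1500 * 23.09e-3 / 2 = 17.3175

17.3175 m


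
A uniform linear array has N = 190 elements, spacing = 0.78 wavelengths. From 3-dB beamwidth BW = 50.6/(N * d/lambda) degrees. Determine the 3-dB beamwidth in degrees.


0.34 deg


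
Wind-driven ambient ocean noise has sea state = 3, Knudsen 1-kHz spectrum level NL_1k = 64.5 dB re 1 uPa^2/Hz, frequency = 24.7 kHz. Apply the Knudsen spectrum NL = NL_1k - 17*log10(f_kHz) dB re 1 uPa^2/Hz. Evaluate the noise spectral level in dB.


NL = NL_1k - 17*log10(f_kHz) = 64.5 - 17*log10(24.7) = 64.5 - (23.68) = 40.82

40.82 dB


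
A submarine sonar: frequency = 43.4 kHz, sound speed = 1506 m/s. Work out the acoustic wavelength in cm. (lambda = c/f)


3.47 cm


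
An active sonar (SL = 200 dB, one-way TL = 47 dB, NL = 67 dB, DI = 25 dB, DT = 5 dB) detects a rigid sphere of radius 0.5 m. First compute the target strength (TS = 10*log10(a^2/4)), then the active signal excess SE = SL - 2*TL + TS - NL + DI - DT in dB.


Step 1: TS = 10*log10(0.5^2/4) = -12.04 dB
Step 2: SE = SL - 2*TL + TS - NL + DI - DT = 200 - 2*47 + (-12.04) - 67 + 25 - 5 = 46.96

46.96 dB


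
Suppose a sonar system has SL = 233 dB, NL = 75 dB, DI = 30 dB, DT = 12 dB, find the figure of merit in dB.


FOM = SL - NL + DI - DT = 233 - 75 + 30 - 12 = 176

176 dB


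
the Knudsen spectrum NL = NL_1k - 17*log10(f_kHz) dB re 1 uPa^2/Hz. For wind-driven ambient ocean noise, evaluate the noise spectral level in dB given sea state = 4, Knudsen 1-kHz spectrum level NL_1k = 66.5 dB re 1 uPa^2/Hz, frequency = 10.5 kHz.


49.14 dB


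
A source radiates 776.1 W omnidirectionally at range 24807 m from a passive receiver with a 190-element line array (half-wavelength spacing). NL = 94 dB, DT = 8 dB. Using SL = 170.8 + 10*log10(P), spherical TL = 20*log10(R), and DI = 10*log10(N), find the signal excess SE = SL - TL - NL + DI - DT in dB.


32.6 dB


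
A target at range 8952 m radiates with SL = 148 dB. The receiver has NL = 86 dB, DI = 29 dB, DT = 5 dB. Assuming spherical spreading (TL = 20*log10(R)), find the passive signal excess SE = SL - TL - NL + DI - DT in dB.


6.96 dB


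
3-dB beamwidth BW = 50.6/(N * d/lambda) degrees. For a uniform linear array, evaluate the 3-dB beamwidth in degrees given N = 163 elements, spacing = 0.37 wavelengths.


0.84 deg


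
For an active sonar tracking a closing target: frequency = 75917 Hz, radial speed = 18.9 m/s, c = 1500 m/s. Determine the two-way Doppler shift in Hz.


1913.11 Hz


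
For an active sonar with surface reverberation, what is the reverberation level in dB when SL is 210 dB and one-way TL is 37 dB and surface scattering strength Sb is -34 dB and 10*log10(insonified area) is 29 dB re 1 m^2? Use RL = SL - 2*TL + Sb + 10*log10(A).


RL = SL - 2*TL + Sb + 10*log10(A) = 210 - 2*37 + (-34) + 29 = 131

131 dB


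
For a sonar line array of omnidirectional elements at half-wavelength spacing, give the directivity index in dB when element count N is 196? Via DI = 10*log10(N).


DI = 10*log10(196) = 22.92

22.92 dB


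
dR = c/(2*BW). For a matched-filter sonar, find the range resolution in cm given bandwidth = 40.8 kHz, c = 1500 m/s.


1.84 cm


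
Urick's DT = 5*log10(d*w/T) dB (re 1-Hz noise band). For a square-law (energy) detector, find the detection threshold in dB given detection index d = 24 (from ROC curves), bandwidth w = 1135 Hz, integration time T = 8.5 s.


17.53 dB


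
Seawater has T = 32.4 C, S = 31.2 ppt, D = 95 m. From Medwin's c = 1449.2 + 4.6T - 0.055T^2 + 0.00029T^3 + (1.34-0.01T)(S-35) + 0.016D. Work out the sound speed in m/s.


1548.03 m/s


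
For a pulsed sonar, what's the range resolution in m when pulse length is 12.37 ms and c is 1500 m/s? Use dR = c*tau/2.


dR = c*tau/2 = 1500 * 12.37e-3 / 2 = 9.2775

9.2775 m


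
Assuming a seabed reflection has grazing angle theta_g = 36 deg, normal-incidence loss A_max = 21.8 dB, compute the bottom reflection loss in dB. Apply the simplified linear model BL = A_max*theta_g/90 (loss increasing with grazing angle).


BL = A_max * theta_g / 90 = 21.8 * 36 / 90 = 8.72

8.72 dB


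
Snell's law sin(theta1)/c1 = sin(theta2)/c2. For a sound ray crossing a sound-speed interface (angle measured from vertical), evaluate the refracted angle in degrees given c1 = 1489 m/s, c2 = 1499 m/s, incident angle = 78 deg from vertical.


79.97 deg


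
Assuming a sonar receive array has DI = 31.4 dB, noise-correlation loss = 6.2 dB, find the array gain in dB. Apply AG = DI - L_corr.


AG = DI - L_corr = 31.4 - 6.2 = 25.2

25.2 dB


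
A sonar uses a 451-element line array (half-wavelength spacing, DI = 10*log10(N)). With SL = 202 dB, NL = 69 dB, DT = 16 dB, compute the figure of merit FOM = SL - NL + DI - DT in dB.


143.54 dB


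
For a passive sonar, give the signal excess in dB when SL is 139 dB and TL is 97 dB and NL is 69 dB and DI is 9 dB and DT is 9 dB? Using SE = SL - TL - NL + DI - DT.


SE = SL - TL - NL + DI - DT = 139 - 97 - 69 + 9 - 9 = -27

-27 dB


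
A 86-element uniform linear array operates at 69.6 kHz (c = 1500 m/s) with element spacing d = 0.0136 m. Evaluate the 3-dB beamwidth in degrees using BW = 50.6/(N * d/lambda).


0.93 deg


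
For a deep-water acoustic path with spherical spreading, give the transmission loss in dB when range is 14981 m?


TL = 20*log10(14981) = 83.51

83.51 dB


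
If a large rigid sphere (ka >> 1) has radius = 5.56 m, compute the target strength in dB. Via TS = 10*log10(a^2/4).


TS = 10*log10(5.56^2 / 4) = 10*log10(7.7284) = 8.88

8.88 dB


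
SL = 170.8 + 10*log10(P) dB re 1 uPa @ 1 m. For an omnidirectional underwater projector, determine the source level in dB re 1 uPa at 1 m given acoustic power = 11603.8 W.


SL = 170.8 + 10*log10(11603.8) = 170.8 + 40.65 = 211.45

211.45 dB


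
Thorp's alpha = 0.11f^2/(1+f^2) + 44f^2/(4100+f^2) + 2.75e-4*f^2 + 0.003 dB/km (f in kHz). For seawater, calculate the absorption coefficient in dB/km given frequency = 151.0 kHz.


f^2 = 22801.0
alpha = 0.11*22801.0/(1+22801.0) + 44*22801.0/(4100+22801.0) + 2.75e-4*22801.0 + 0.003 = 43.677

43.677 dB/km


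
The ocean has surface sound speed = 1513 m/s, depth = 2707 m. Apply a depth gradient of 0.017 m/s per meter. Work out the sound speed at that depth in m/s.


1559.019 m/s


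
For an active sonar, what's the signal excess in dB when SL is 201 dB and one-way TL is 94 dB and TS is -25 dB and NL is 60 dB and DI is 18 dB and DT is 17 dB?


SE = SL - 2*TL + TS - NL + DI - DT = 201 - 2*94 + (-25) - 60 + 18 - 17 = -71

-71 dB


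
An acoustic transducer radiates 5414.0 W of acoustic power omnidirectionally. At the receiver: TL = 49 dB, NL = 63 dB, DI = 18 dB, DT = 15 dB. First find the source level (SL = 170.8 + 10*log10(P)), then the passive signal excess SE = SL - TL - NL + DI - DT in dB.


Step 1: SL = 170.8 + 10*log10(5414.0) = 208.14 dB
Step 2: SE = SL - TL - NL + DI - DT = 208.14 - 49 - 63 + 18 - 15 = 99.14

99.14 dB


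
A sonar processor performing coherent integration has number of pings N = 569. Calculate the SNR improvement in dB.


27.55 dB


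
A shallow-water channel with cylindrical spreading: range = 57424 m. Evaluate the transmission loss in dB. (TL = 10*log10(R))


47.59 dB


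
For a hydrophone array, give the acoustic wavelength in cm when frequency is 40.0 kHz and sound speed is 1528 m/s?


lambda = c/f = 1528 / 40000 = 0.0382 m = 3.82 cm

3.82 cm


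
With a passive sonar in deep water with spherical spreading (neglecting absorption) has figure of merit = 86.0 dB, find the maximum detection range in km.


At max range FOM = TL, so 20*log10(R) = 86.0
R = 10^(86.0/20) = 19952.62 m = 19.95 km

19.95 km


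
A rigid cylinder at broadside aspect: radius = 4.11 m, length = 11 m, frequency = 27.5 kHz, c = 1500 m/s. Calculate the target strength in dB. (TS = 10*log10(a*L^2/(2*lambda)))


36.59 dB


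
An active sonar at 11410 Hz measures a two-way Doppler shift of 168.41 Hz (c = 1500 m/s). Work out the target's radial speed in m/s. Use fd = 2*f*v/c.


From fd = 2*f*v/c, v = c*fd/(2*f) = 1500 * 168.41 / (2*11410) = 11.07

11.07 m/s


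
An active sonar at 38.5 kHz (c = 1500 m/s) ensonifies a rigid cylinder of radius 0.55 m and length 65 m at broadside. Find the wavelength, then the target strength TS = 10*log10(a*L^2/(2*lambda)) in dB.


Step 1: lambda = c/f = 1500/38500 = 0.03896 m
Step 2: TS = 10*log10(a*L^2/(2*lambda)) = 10*log10(0.55*65^2/(2*0.03896)) = 44.75

44.75 dB


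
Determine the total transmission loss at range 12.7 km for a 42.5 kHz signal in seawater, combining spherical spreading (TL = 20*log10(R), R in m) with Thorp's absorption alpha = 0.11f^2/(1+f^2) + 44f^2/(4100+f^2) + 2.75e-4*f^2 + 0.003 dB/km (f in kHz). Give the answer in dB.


Step 1 (Thorp): alpha = 0.11*1806.25/(1+1806.25) + 44*1806.25/(4100+1806.25) + 2.75e-4*1806.25 + 0.003 = 14.0657 dB/km
Step 2: TL_spread = 20*log10(12700) = 82.08 dB
Step 3: TL_abs = alpha*R = 14.0657 * 12.7 = 178.63 dB
Step 4: TL_total = 82.08 + 178.63 = 260.71

260.71 dB


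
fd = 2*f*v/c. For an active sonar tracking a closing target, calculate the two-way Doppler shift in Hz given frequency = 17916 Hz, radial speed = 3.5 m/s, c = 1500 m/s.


fd = 2*f*v/c = 2 * 17916 * 3.5 / 1500 = 83.61

83.61 Hz


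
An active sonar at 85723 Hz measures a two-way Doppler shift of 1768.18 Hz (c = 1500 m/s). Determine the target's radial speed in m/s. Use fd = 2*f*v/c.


From fd = 2*f*v/c, v = c*fd/(2*f) = 1500 * 1768.18 / (2*85723) = 15.47

15.47 m/s


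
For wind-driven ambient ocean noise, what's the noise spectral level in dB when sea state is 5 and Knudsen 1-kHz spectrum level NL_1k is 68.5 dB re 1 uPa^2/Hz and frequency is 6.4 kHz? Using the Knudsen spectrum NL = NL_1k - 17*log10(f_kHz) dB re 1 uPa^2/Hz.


54.79 dB


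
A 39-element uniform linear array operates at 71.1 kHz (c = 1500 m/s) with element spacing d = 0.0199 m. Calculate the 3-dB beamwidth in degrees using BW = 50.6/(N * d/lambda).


Step 1: lambda = 1500/71100 = 0.0211 m
Step 2: d/lambda = 0.0199/0.0211 = 0.9431
Step 3: BW = 50.6/(N * d/lambda) = 50.6/(39 * 0.9431) = 1.38

1.38 deg


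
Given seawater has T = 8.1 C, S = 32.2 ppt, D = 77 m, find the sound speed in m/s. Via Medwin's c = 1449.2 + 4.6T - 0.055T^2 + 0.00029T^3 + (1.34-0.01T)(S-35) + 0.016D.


c = 1449.2 + 4.6*8.1 - 0.055*8.1^2 + 0.00029*8.1^3 + (1.34 - 0.01*8.1)*(32.2 - 35) + 0.016*77 = 1480.71

1480.71 m/s


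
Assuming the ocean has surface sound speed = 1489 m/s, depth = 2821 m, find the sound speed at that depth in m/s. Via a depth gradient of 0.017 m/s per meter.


c = 1489 + 0.017 * 2821 = 1536.957

1536.957 m/s


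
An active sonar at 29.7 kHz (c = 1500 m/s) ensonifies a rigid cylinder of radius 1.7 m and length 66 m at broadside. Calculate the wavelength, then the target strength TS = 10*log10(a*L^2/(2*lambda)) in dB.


Step 1: lambda = c/f = 1500/29700 = 0.05051 m
Step 2: TS = 10*log10(a*L^2/(2*lambda)) = 10*log10(1.7*66^2/(2*0.05051)) = 48.65

48.65 dB


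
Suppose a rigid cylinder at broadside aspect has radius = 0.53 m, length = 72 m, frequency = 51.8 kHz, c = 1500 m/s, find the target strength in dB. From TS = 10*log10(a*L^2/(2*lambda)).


lambda = 1500/51800 = 0.02896 m
TS = 10*log10(0.53*72^2/(2*0.02896)) = 46.76

46.76 dB


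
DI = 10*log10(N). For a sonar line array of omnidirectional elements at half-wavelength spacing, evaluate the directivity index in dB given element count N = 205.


23.12 dB


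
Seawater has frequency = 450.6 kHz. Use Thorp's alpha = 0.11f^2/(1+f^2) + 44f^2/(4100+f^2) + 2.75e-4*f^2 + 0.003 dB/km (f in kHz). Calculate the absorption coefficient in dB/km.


f^2 = 203040.36
alpha = 0.11*203040.36/(1+203040.36) + 44*203040.36/(4100+203040.36) + 2.75e-4*203040.36 + 0.003 = 99.078

99.078 dB/km


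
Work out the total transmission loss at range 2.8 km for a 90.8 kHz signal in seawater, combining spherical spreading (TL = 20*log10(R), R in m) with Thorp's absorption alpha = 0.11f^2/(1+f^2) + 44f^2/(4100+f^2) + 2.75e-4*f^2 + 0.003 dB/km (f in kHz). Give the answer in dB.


Step 1 (Thorp): alpha = 0.11*8244.64/(1+8244.64) + 44*8244.64/(4100+8244.64) + 2.75e-4*8244.64 + 0.003 = 31.7666 dB/km
Step 2: TL_spread = 20*log10(2800) = 68.94 dB
Step 3: TL_abs = alpha*R = 31.7666 * 2.8 = 88.95 dB
Step 4: TL_total = 68.94 + 88.95 = 157.89

157.89 dB


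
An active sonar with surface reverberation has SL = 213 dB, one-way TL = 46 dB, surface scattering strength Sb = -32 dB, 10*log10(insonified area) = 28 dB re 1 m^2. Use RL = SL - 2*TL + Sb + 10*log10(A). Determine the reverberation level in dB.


RL = SL - 2*TL + Sb + 10*log10(A) = 213 - 2*46 + (-32) + 28 = 117

117 dB


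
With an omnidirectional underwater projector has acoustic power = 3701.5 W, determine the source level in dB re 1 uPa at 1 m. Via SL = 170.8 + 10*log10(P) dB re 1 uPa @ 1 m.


206.48 dB


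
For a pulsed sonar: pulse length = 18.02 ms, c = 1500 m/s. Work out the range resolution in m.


13.515 m


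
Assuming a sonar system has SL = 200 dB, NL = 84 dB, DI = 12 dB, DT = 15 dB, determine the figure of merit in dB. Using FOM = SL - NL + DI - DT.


113 dB


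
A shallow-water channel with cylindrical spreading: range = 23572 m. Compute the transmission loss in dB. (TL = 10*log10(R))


43.72 dB


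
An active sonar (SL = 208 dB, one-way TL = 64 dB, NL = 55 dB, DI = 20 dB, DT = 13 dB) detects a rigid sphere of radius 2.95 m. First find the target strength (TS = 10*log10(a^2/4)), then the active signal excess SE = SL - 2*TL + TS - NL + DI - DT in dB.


Step 1: TS = 10*log10(2.95^2/4) = 3.38 dB
Step 2: SE = SL - 2*TL + TS - NL + DI - DT = 208 - 2*64 + (3.38) - 55 + 20 - 13 = 35.38

35.38 dB


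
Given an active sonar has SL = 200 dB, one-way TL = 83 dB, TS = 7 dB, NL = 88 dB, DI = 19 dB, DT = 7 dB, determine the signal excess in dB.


SE = SL - 2*TL + TS - NL + DI - DT = 200 - 2*83 + (7) - 88 + 19 - 7 = -35

-35 dB


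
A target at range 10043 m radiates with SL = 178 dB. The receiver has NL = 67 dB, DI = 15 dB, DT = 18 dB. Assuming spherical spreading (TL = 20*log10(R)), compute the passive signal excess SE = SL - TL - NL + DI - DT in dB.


Step 1: TL = 20*log10(10043) = 80.04 dB
Step 2: SE = 178 - 80.04 - 67 + 15 - 18 = 27.96

27.96 dB


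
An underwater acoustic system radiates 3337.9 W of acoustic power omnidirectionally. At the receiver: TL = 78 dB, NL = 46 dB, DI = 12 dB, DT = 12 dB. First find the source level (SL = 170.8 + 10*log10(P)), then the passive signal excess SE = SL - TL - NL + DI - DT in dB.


Step 1: SL = 170.8 + 10*log10(3337.9) = 206.03 dB
Step 2: SE = SL - TL - NL + DI - DT = 206.03 - 78 - 46 + 12 - 12 = 82.03

82.03 dB


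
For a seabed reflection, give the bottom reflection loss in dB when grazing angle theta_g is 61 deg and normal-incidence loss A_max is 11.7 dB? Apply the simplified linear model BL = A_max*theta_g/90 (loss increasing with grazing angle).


7.93 dB


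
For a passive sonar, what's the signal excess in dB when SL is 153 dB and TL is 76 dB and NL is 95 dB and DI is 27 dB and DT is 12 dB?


SE = SL - TL - NL + DI - DT = 153 - 76 - 95 + 27 - 12 = -3

-3 dB


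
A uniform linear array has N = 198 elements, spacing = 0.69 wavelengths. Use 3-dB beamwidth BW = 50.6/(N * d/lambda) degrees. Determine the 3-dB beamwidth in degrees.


BW = 50.6 / (198 * 0.69) = 50.6 / 136.62 = 0.37

0.37 deg


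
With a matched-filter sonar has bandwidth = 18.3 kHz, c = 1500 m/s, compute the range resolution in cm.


4.1 cm


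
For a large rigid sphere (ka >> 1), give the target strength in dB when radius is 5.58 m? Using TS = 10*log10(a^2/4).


TS = 10*log10(5.58^2 / 4) = 10*log10(7.7841) = 8.91

8.91 dB


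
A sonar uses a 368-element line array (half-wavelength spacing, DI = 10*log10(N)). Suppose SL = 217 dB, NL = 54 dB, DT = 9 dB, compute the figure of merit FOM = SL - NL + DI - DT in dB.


Step 1: DI = 10*log10(368) = 25.66 dB
Step 2: FOM = SL - NL + DI - DT = 217 - 54 + 25.66 - 9 = 179.66

179.66 dB


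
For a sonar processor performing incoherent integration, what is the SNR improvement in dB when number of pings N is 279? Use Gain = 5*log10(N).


Gain = 5*log10(279) = 12.23

12.23 dB


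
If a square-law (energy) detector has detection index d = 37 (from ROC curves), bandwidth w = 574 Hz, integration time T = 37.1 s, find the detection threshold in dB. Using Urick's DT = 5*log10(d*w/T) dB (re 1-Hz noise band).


13.79 dB


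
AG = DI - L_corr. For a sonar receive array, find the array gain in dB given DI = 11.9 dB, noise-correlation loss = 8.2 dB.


AG = DI - L_corr = 11.9 - 8.2 = 3.7

3.7 dB


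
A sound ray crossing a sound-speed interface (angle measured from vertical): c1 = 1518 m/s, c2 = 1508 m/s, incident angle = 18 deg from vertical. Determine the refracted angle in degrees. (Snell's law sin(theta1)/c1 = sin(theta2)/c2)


sin(theta2) = (c2/c1)*sin(theta1) = (1508/1518)*sin(18 deg) = 0.30698
theta2 = arcsin(0.30698) = 17.88

17.88 deg


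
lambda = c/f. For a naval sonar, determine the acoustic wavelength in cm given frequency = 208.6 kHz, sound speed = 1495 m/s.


0.72 cm


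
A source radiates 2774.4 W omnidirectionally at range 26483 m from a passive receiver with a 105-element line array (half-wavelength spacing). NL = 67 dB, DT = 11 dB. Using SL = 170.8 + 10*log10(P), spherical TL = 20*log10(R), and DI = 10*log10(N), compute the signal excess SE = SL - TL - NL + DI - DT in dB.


Step 1: SL = 170.8 + 10*log10(2774.4) = 205.23 dB
Step 2: TL = 20*log10(26483) = 88.46 dB
Step 3: DI = 10*log10(105) = 20.21 dB
Step 4: SE = SL - TL - NL + DI - DT = 205.23 - 88.46 - 67 + 20.21 - 11 = 58.98

58.98 dB


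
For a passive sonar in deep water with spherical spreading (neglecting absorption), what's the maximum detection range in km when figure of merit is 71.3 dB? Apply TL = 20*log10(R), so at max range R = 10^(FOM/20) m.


3.67 km


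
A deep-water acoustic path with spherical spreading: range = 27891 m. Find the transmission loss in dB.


TL = 20*log10(27891) = 88.91

88.91 dB


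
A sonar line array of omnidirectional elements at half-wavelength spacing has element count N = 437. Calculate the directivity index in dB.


DI = 10*log10(437) = 26.4

26.4 dB


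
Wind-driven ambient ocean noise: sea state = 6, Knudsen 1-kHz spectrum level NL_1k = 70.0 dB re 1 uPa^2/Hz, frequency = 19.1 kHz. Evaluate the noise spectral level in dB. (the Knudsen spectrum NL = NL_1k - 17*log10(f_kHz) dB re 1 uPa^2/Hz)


NL = NL_1k - 17*log10(f_kHz) = 70.0 - 17*log10(19.1) = 70.0 - (21.78) = 48.22

48.22 dB


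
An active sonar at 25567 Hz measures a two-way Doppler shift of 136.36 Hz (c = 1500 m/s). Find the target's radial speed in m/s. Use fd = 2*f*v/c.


From fd = 2*f*v/c, v = c*fd/(2*f) = 1500 * 136.36 / (2*25567) = 4.0

4.0 m/s


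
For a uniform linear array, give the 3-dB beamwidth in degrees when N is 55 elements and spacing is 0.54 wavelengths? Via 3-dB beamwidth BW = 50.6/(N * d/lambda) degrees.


BW = 50.6 / (55 * 0.54) = 50.6 / 29.7 = 1.7

1.7 deg


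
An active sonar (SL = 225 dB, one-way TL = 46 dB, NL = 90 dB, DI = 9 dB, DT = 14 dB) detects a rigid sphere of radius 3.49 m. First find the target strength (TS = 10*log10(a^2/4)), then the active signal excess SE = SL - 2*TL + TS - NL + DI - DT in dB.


Step 1: TS = 10*log10(3.49^2/4) = 4.84 dB
Step 2: SE = SL - 2*TL + TS - NL + DI - DT = 225 - 2*46 + (4.84) - 90 + 9 - 14 = 42.84

42.84 dB


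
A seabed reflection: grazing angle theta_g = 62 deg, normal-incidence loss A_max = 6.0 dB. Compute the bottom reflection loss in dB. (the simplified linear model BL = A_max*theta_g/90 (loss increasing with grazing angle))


4.13 dB


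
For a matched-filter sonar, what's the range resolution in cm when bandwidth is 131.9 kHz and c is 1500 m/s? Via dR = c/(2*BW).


dR = c/(2*BW) = 1500 / (2 * 131.9e3) = 0.0057 m = 0.57 cm

0.57 cm


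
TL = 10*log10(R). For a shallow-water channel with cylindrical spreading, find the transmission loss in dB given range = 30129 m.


44.79 dB


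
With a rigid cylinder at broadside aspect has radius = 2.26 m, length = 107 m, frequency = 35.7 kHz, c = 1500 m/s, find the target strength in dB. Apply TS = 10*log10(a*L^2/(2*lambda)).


lambda = 1500/35700 = 0.04202 m
TS = 10*log10(2.26*107^2/(2*0.04202)) = 54.88

54.88 dB
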